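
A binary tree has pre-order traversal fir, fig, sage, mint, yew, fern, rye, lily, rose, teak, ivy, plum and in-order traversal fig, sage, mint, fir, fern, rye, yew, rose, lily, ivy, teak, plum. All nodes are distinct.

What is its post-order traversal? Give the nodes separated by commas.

mint, sage, fig, rye, fern, rose, ivy, plum, teak, lily, yew, fir

The first element of pre-order is the root; it splits in-order into left and right subtrees.
Root fir: left subtree has 3 nodes {fig, sage, mint}, right has 8 {fern, rye, yew, rose, lily, ivy, teak, plum}.
  Root fig: left subtree has 0 nodes { }, right has 2 {sage, mint}.
    Root sage: left subtree has 0 nodes { }, right has 1 {mint}.
  Root yew: left subtree has 2 nodes {fern, rye}, right has 5 {rose, lily, ivy, teak, plum}.
    Root fern: left subtree has 0 nodes { }, right has 1 {rye}.
    Root lily: left subtree has 1 node {rose}, right has 3 {ivy, teak, plum}.
      Root teak: left subtree has 1 node {ivy}, right has 1 {plum}.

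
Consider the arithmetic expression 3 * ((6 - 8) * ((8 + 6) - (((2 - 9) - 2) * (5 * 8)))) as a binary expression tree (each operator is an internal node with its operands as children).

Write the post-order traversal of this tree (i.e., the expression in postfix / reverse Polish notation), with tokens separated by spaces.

3 6 8 - 8 6 + 2 9 - 2 - 5 8 * * - * *

Post-order on an expression tree gives postfix notation: for each operator, emit left operand, right operand, then the operator.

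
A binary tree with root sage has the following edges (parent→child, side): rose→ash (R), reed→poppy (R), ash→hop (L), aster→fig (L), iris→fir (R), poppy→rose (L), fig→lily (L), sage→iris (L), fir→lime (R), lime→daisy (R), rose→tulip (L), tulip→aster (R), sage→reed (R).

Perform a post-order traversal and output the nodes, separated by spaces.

daisy lime fir iris lily fig aster tulip hop ash rose poppy reed sage

Post-order visits the left subtree, then the right subtree, then the node.
At sage: go left to iris.
  At iris: no left child.
  At iris: go right to fir.
    At fir: no left child.
    At fir: go right to lime.
      At lime: no left child.
      At lime: go right to daisy.
        daisy is a leaf — visit daisy.
      Visit lime.
    Visit fir.
  Visit iris.
At sage: go right to reed.
  At reed: no left child.
  At reed: go right to poppy.
    At poppy: go left to rose.
      At rose: go left to tulip.
        At tulip: no left child.
        At tulip: go right to aster.
          At aster: go left to fig.
            At fig: go left to lily.
              lily is a leaf — visit lily.
            At fig: no right child.
            Visit fig.
          At aster: no right child.
          Visit aster.
        Visit tulip.
      At rose: go right to ash.
        At ash: go left to hop.
          hop is a leaf — visit hop.
        At ash: no right child.
        Visit ash.
      Visit rose.
    At poppy: no right child.
    Visit poppy.
  Visit reed.
Visit sage.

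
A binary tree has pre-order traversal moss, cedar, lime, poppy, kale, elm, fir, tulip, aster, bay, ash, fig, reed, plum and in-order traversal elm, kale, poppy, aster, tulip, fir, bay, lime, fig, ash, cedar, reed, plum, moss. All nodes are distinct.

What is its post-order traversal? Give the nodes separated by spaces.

The first element of pre-order is the root; it splits in-order into left and right subtrees.
Root moss: left subtree has 13 nodes {elm, kale, poppy, aster, tulip, fir, bay, lime, fig, ash, cedar, reed, plum}, right has 0 { }.
  Root cedar: left subtree has 10 nodes {elm, kale, poppy, aster, tulip, fir, bay, lime, fig, ash}, right has 2 {reed, plum}.
    Root lime: left subtree has 7 nodes {elm, kale, poppy, aster, tulip, fir, bay}, right has 2 {fig, ash}.
      Root poppy: left subtree has 2 nodes {elm, kale}, right has 4 {aster, tulip, fir, bay}.
        Root kale: left subtree has 1 node {elm}, right has 0 { }.
        Root fir: left subtree has 2 nodes {aster, tulip}, right has 1 {bay}.
          Root tulip: left subtree has 1 node {aster}, right has 0 { }.
      Root ash: left subtree has 1 node {fig}, right has 0 { }.
    Root reed: left subtree has 0 nodes { }, right has 1 {plum}.

elm kale aster tulip bay fir poppy fig ash lime plum reed cedar moss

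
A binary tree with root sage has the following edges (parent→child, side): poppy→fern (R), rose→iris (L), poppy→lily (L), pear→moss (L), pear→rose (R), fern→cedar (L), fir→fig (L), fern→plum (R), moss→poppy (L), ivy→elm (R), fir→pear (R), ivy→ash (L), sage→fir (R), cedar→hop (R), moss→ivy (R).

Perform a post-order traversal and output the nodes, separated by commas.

Post-order visits the left subtree, then the right subtree, then the node.
At sage: no left child.
At sage: go right to fir.
  At fir: go left to fig.
    fig is a leaf — visit fig.
  At fir: go right to pear.
    At pear: go left to moss.
      At moss: go left to poppy.
        At poppy: go left to lily.
          lily is a leaf — visit lily.
        At poppy: go right to fern.
          At fern: go left to cedar.
            At cedar: no left child.
            At cedar: go right to hop.
              hop is a leaf — visit hop.
            Visit cedar.
          At fern: go right to plum.
            plum is a leaf — visit plum.
          Visit fern.
        Visit poppy.
      At moss: go right to ivy.
        At ivy: go left to ash.
          ash is a leaf — visit ash.
        At ivy: go right to elm.
          elm is a leaf — visit elm.
        Visit ivy.
      Visit moss.
    At pear: go right to rose.
      At rose: go left to iris.
        iris is a leaf — visit iris.
      At rose: no right child.
      Visit rose.
    Visit pear.
  Visit fir.
Visit sage.

fig, lily, hop, cedar, plum, fern, poppy, ash, elm, ivy, moss, iris, rose, pear, fir, sage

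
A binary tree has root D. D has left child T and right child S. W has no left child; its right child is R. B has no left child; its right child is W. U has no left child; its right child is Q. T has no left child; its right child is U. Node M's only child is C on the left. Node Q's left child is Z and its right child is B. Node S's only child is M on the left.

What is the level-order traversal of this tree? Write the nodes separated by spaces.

D T S U M Q C Z B W R

Level-order visits nodes level by level from the root, left to right within each level.
Level 0: D
Level 1: T, S
Level 2: U, M
Level 3: Q, C
Level 4: Z, B
Level 5: W
Level 6: R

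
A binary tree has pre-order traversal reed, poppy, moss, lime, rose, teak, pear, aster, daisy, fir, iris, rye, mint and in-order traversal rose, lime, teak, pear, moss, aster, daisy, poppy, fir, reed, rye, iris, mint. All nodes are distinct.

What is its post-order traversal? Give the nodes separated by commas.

rose, pear, teak, lime, daisy, aster, moss, fir, poppy, rye, mint, iris, reed

The first element of pre-order is the root; it splits in-order into left and right subtrees.
Root reed: left subtree has 9 nodes {rose, lime, teak, pear, moss, aster, daisy, poppy, fir}, right has 3 {rye, iris, mint}.
  Root poppy: left subtree has 7 nodes {rose, lime, teak, pear, moss, aster, daisy}, right has 1 {fir}.
    Root moss: left subtree has 4 nodes {rose, lime, teak, pear}, right has 2 {aster, daisy}.
      Root lime: left subtree has 1 node {rose}, right has 2 {teak, pear}.
        Root teak: left subtree has 0 nodes { }, right has 1 {pear}.
      Root aster: left subtree has 0 nodes { }, right has 1 {daisy}.
  Root iris: left subtree has 1 node {rye}, right has 1 {mint}.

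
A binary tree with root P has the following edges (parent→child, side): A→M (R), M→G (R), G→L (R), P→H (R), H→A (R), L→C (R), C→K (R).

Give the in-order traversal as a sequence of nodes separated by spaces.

In-order visits the left subtree, then the node, then the right subtree.
At P: no left child.
Visit P.
At P: go right to H.
  At H: no left child.
  Visit H.
  At H: go right to A.
    At A: no left child.
    Visit A.
    At A: go right to M.
      At M: no left child.
      Visit M.
      At M: go right to G.
        At G: no left child.
        Visit G.
        At G: go right to L.
          At L: no left child.
          Visit L.
          At L: go right to C.
            At C: no left child.
            Visit C.
            At C: go right to K.
              K is a leaf — visit K.

P H A M G L C K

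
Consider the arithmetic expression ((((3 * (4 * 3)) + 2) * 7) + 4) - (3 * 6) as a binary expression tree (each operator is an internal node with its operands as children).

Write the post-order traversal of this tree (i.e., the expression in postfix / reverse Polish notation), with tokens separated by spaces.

3 4 3 * * 2 + 7 * 4 + 3 6 * -

Post-order on an expression tree gives postfix notation: for each operator, emit left operand, right operand, then the operator.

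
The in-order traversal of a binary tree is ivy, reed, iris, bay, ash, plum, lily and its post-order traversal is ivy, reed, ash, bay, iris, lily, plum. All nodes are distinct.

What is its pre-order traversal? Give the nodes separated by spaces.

The last element of post-order is the root; it splits in-order into left and right subtrees.
Root plum: left subtree has 5 nodes {ivy, reed, iris, bay, ash}, right has 1 {lily}.
  Root iris: left subtree has 2 nodes {ivy, reed}, right has 2 {bay, ash}.
    Root reed: left subtree has 1 node {ivy}, right has 0 { }.
    Root bay: left subtree has 0 nodes { }, right has 1 {ash}.

plum iris reed ivy bay ash lily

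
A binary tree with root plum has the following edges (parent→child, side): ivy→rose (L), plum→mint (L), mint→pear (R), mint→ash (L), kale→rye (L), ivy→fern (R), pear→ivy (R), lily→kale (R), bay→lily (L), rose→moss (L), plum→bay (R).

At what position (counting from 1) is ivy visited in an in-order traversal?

6

In-order visits the left subtree, then the node, then the right subtree.
At plum: go left to mint.
  At mint: go left to ash.
    ash is a leaf — visit ash.
  Visit mint.
  At mint: go right to pear.
    At pear: no left child.
    Visit pear.
    At pear: go right to ivy.
      At ivy: go left to rose.
        At rose: go left to moss.
          moss is a leaf — visit moss.
        Visit rose.
        At rose: no right child.
      Visit ivy.
      At ivy: go right to fern.
        fern is a leaf — visit fern.
Visit plum.
At plum: go right to bay.
  At bay: go left to lily.
    At lily: no left child.
    Visit lily.
    At lily: go right to kale.
      At kale: go left to rye.
        rye is a leaf — visit rye.
      Visit kale.
      At kale: no right child.
  Visit bay.
  At bay: no right child.
Full in-order sequence: ash, mint, pear, moss, rose, ivy, fern, plum, lily, rye, kale, bay.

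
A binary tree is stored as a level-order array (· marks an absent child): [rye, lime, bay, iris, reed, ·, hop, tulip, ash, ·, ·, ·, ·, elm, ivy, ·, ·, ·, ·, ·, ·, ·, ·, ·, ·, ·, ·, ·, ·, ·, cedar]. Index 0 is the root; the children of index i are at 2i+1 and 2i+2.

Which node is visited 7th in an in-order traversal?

In-order visits the left subtree, then the node, then the right subtree.
At rye: go left to lime.
  At lime: go left to iris.
    At iris: go left to tulip.
      tulip is a leaf — visit tulip.
    Visit iris.
    At iris: go right to ash.
      ash is a leaf — visit ash.
  Visit lime.
  At lime: go right to reed.
    reed is a leaf — visit reed.
Visit rye.
At rye: go right to bay.
  At bay: no left child.
  Visit bay.
  At bay: go right to hop.
    At hop: go left to elm.
      elm is a leaf — visit elm.
    Visit hop.
    At hop: go right to ivy.
      At ivy: no left child.
      Visit ivy.
      At ivy: go right to cedar.
        cedar is a leaf — visit cedar.
Full in-order sequence: tulip, iris, ash, lime, reed, rye, bay, elm, hop, ivy, cedar.

bay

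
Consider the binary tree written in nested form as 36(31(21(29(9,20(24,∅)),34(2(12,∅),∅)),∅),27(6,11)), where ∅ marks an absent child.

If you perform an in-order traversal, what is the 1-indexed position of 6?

In-order visits the left subtree, then the node, then the right subtree.
At 36: go left to 31.
  At 31: go left to 21.
    At 21: go left to 29.
      At 29: go left to 9.
        9 is a leaf — visit 9.
      Visit 29.
      At 29: go right to 20.
        At 20: go left to 24.
          24 is a leaf — visit 24.
        Visit 20.
        At 20: no right child.
    Visit 21.
    At 21: go right to 34.
      At 34: go left to 2.
        At 2: go left to 12.
          12 is a leaf — visit 12.
        Visit 2.
        At 2: no right child.
      Visit 34.
      At 34: no right child.
  Visit 31.
  At 31: no right child.
Visit 36.
At 36: go right to 27.
  At 27: go left to 6.
    6 is a leaf — visit 6.
  Visit 27.
  At 27: go right to 11.
    11 is a leaf — visit 11.
Full in-order sequence: 9, 29, 24, 20, 21, 12, 2, 34, 31, 36, 6, 27, 11.

11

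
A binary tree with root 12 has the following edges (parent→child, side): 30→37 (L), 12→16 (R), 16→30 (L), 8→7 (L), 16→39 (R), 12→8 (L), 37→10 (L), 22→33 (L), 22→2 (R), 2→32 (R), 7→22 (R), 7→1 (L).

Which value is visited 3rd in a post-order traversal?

Post-order visits the left subtree, then the right subtree, then the node.
At 12: go left to 8.
  At 8: go left to 7.
    At 7: go left to 1.
      1 is a leaf — visit 1.
    At 7: go right to 22.
      At 22: go left to 33.
        33 is a leaf — visit 33.
      At 22: go right to 2.
        At 2: no left child.
        At 2: go right to 32.
          32 is a leaf — visit 32.
        Visit 2.
      Visit 22.
    Visit 7.
  At 8: no right child.
  Visit 8.
At 12: go right to 16.
  At 16: go left to 30.
    At 30: go left to 37.
      At 37: go left to 10.
        10 is a leaf — visit 10.
      At 37: no right child.
      Visit 37.
    At 30: no right child.
    Visit 30.
  At 16: go right to 39.
    39 is a leaf — visit 39.
  Visit 16.
Visit 12.
Full post-order sequence: 1, 33, 32, 2, 22, 7, 8, 10, 37, 30, 39, 16, 12.

32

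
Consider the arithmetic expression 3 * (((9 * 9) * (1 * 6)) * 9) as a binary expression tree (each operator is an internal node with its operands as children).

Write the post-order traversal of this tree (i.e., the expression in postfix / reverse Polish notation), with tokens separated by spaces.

3 9 9 * 1 6 * * 9 * *

Post-order on an expression tree gives postfix notation: for each operator, emit left operand, right operand, then the operator.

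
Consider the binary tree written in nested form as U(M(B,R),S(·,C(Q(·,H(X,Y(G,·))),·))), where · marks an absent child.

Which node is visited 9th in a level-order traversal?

Level-order visits nodes level by level from the root, left to right within each level.
Level 0: U
Level 1: M, S
Level 2: B, R, C
Level 3: Q
Level 4: H
Level 5: X, Y
Level 6: G
Full level-order sequence: U, M, S, B, R, C, Q, H, X, Y, G.

X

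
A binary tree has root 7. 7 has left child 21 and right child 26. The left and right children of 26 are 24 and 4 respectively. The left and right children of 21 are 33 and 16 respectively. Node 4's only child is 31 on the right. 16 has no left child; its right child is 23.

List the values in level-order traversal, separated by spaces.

7 21 26 33 16 24 4 23 31

Level-order visits nodes level by level from the root, left to right within each level.
Level 0: 7
Level 1: 21, 26
Level 2: 33, 16, 24, 4
Level 3: 23, 31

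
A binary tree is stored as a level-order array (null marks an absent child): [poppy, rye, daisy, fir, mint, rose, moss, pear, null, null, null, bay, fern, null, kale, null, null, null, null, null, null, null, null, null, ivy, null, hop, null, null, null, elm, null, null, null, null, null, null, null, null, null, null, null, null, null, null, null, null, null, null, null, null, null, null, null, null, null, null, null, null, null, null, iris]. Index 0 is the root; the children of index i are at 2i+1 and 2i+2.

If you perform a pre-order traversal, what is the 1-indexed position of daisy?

6

Pre-order visits the node, then its left subtree, then its right subtree.
Visit poppy.
At poppy: go left to rye.
  Visit rye.
  At rye: go left to fir.
    Visit fir.
    At fir: go left to pear.
      pear is a leaf — visit pear.
    At fir: no right child.
  At rye: go right to mint.
    mint is a leaf — visit mint.
At poppy: go right to daisy.
  Visit daisy.
  At daisy: go left to rose.
    Visit rose.
    At rose: go left to bay.
      Visit bay.
      At bay: no left child.
      At bay: go right to ivy.
        ivy is a leaf — visit ivy.
    At rose: go right to fern.
      Visit fern.
      At fern: no left child.
      At fern: go right to hop.
        hop is a leaf — visit hop.
  At daisy: go right to moss.
    Visit moss.
    At moss: no left child.
    At moss: go right to kale.
      Visit kale.
      At kale: no left child.
      At kale: go right to elm.
        Visit elm.
        At elm: go left to iris.
          iris is a leaf — visit iris.
        At elm: no right child.
Full pre-order sequence: poppy, rye, fir, pear, mint, daisy, rose, bay, ivy, fern, hop, moss, kale, elm, iris.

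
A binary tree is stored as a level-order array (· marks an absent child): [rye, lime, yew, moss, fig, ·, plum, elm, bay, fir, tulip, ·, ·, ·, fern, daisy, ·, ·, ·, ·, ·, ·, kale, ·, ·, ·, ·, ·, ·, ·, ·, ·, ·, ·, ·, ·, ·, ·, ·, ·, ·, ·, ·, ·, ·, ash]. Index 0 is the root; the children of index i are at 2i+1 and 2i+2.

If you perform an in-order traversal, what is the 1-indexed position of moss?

In-order visits the left subtree, then the node, then the right subtree.
At rye: go left to lime.
  At lime: go left to moss.
    At moss: go left to elm.
      At elm: go left to daisy.
        daisy is a leaf — visit daisy.
      Visit elm.
      At elm: no right child.
    Visit moss.
    At moss: go right to bay.
      bay is a leaf — visit bay.
  Visit lime.
  At lime: go right to fig.
    At fig: go left to fir.
      fir is a leaf — visit fir.
    Visit fig.
    At fig: go right to tulip.
      At tulip: no left child.
      Visit tulip.
      At tulip: go right to kale.
        At kale: go left to ash.
          ash is a leaf — visit ash.
        Visit kale.
        At kale: no right child.
Visit rye.
At rye: go right to yew.
  At yew: no left child.
  Visit yew.
  At yew: go right to plum.
    At plum: no left child.
    Visit plum.
    At plum: go right to fern.
      fern is a leaf — visit fern.
Full in-order sequence: daisy, elm, moss, bay, lime, fir, fig, tulip, ash, kale, rye, yew, plum, fern.

3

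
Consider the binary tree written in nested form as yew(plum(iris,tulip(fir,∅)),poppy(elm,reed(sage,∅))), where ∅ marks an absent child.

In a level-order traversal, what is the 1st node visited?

Level-order visits nodes level by level from the root, left to right within each level.
Level 0: yew
Level 1: plum, poppy
Level 2: iris, tulip, elm, reed
Level 3: fir, sage
Full level-order sequence: yew, plum, poppy, iris, tulip, elm, reed, fir, sage.

yew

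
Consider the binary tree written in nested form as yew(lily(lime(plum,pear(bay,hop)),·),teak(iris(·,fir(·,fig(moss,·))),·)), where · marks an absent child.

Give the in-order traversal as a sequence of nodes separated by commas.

plum, lime, bay, pear, hop, lily, yew, iris, fir, moss, fig, teak

In-order visits the left subtree, then the node, then the right subtree.
At yew: go left to lily.
  At lily: go left to lime.
    At lime: go left to plum.
      plum is a leaf — visit plum.
    Visit lime.
    At lime: go right to pear.
      At pear: go left to bay.
        bay is a leaf — visit bay.
      Visit pear.
      At pear: go right to hop.
        hop is a leaf — visit hop.
  Visit lily.
  At lily: no right child.
Visit yew.
At yew: go right to teak.
  At teak: go left to iris.
    At iris: no left child.
    Visit iris.
    At iris: go right to fir.
      At fir: no left child.
      Visit fir.
      At fir: go right to fig.
        At fig: go left to moss.
          moss is a leaf — visit moss.
        Visit fig.
        At fig: no right child.
  Visit teak.
  At teak: no right child.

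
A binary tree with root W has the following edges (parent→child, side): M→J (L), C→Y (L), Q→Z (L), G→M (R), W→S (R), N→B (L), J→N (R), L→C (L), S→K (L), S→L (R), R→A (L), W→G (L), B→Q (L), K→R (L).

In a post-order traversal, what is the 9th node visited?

R

Post-order visits the left subtree, then the right subtree, then the node.
At W: go left to G.
  At G: no left child.
  At G: go right to M.
    At M: go left to J.
      At J: no left child.
      At J: go right to N.
        At N: go left to B.
          At B: go left to Q.
            At Q: go left to Z.
              Z is a leaf — visit Z.
            At Q: no right child.
            Visit Q.
          At B: no right child.
          Visit B.
        At N: no right child.
        Visit N.
      Visit J.
    At M: no right child.
    Visit M.
  Visit G.
At W: go right to S.
  At S: go left to K.
    At K: go left to R.
      At R: go left to A.
        A is a leaf — visit A.
      At R: no right child.
      Visit R.
    At K: no right child.
    Visit K.
  At S: go right to L.
    At L: go left to C.
      At C: go left to Y.
        Y is a leaf — visit Y.
      At C: no right child.
      Visit C.
    At L: no right child.
    Visit L.
  Visit S.
Visit W.
Full post-order sequence: Z, Q, B, N, J, M, G, A, R, K, Y, C, L, S, W.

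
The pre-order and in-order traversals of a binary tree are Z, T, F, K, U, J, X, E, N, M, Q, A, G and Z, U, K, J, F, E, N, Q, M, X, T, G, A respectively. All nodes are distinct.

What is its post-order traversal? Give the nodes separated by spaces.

U J K Q M N E X F G A T Z

The first element of pre-order is the root; it splits in-order into left and right subtrees.
Root Z: left subtree has 0 nodes { }, right has 12 {U, K, J, F, E, N, Q, M, X, T, G, A}.
  Root T: left subtree has 9 nodes {U, K, J, F, E, N, Q, M, X}, right has 2 {G, A}.
    Root F: left subtree has 3 nodes {U, K, J}, right has 5 {E, N, Q, M, X}.
      Root K: left subtree has 1 node {U}, right has 1 {J}.
      Root X: left subtree has 4 nodes {E, N, Q, M}, right has 0 { }.
        Root E: left subtree has 0 nodes { }, right has 3 {N, Q, M}.
          Root N: left subtree has 0 nodes { }, right has 2 {Q, M}.
            Root M: left subtree has 1 node {Q}, right has 0 { }.
    Root A: left subtree has 1 node {G}, right has 0 { }.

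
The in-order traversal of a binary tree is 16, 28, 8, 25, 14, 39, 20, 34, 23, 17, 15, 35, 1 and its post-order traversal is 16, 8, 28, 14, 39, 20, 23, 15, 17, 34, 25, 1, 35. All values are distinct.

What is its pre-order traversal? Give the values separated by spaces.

The last element of post-order is the root; it splits in-order into left and right subtrees.
Root 35: left subtree has 11 nodes {16, 28, 8, 25, 14, 39, 20, 34, 23, 17, 15}, right has 1 {1}.
  Root 25: left subtree has 3 nodes {16, 28, 8}, right has 7 {14, 39, 20, 34, 23, 17, 15}.
    Root 28: left subtree has 1 node {16}, right has 1 {8}.
    Root 34: left subtree has 3 nodes {14, 39, 20}, right has 3 {23, 17, 15}.
      Root 20: left subtree has 2 nodes {14, 39}, right has 0 { }.
        Root 39: left subtree has 1 node {14}, right has 0 { }.
      Root 17: left subtree has 1 node {23}, right has 1 {15}.

35 25 28 16 8 34 20 39 14 17 23 15 1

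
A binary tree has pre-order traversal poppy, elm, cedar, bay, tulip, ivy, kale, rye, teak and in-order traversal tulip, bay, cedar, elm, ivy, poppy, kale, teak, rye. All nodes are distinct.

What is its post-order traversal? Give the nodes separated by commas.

The first element of pre-order is the root; it splits in-order into left and right subtrees.
Root poppy: left subtree has 5 nodes {tulip, bay, cedar, elm, ivy}, right has 3 {kale, teak, rye}.
  Root elm: left subtree has 3 nodes {tulip, bay, cedar}, right has 1 {ivy}.
    Root cedar: left subtree has 2 nodes {tulip, bay}, right has 0 { }.
      Root bay: left subtree has 1 node {tulip}, right has 0 { }.
  Root kale: left subtree has 0 nodes { }, right has 2 {teak, rye}.
    Root rye: left subtree has 1 node {teak}, right has 0 { }.

tulip, bay, cedar, ivy, elm, teak, rye, kale, poppy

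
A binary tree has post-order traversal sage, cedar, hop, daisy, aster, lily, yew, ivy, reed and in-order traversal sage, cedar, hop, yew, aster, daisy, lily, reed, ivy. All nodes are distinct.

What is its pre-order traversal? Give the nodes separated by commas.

The last element of post-order is the root; it splits in-order into left and right subtrees.
Root reed: left subtree has 7 nodes {sage, cedar, hop, yew, aster, daisy, lily}, right has 1 {ivy}.
  Root yew: left subtree has 3 nodes {sage, cedar, hop}, right has 3 {aster, daisy, lily}.
    Root hop: left subtree has 2 nodes {sage, cedar}, right has 0 { }.
      Root cedar: left subtree has 1 node {sage}, right has 0 { }.
    Root lily: left subtree has 2 nodes {aster, daisy}, right has 0 { }.
      Root aster: left subtree has 0 nodes { }, right has 1 {daisy}.

reed, yew, hop, cedar, sage, lily, aster, daisy, ivy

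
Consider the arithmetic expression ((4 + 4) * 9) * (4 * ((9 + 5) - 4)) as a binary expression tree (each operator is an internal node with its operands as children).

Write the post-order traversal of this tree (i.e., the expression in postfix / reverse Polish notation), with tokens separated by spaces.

Post-order on an expression tree gives postfix notation: for each operator, emit left operand, right operand, then the operator.

4 4 + 9 * 4 9 5 + 4 - * *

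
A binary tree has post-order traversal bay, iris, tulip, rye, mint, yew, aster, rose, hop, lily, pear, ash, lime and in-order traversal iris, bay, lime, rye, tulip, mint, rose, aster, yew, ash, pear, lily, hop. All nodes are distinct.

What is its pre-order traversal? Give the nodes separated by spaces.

The last element of post-order is the root; it splits in-order into left and right subtrees.
Root lime: left subtree has 2 nodes {iris, bay}, right has 10 {rye, tulip, mint, rose, aster, yew, ash, pear, lily, hop}.
  Root iris: left subtree has 0 nodes { }, right has 1 {bay}.
  Root ash: left subtree has 6 nodes {rye, tulip, mint, rose, aster, yew}, right has 3 {pear, lily, hop}.
    Root rose: left subtree has 3 nodes {rye, tulip, mint}, right has 2 {aster, yew}.
      Root mint: left subtree has 2 nodes {rye, tulip}, right has 0 { }.
        Root rye: left subtree has 0 nodes { }, right has 1 {tulip}.
      Root aster: left subtree has 0 nodes { }, right has 1 {yew}.
    Root pear: left subtree has 0 nodes { }, right has 2 {lily, hop}.
      Root lily: left subtree has 0 nodes { }, right has 1 {hop}.

lime iris bay ash rose mint rye tulip aster yew pear lily hop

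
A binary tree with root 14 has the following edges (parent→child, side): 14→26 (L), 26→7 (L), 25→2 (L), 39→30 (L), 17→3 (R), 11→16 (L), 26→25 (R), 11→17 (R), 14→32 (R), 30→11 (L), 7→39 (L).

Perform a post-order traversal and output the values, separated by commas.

Post-order visits the left subtree, then the right subtree, then the node.
At 14: go left to 26.
  At 26: go left to 7.
    At 7: go left to 39.
      At 39: go left to 30.
        At 30: go left to 11.
          At 11: go left to 16.
            16 is a leaf — visit 16.
          At 11: go right to 17.
            At 17: no left child.
            At 17: go right to 3.
              3 is a leaf — visit 3.
            Visit 17.
          Visit 11.
        At 30: no right child.
        Visit 30.
      At 39: no right child.
      Visit 39.
    At 7: no right child.
    Visit 7.
  At 26: go right to 25.
    At 25: go left to 2.
      2 is a leaf — visit 2.
    At 25: no right child.
    Visit 25.
  Visit 26.
At 14: go right to 32.
  32 is a leaf — visit 32.
Visit 14.

16, 3, 17, 11, 30, 39, 7, 2, 25, 26, 32, 14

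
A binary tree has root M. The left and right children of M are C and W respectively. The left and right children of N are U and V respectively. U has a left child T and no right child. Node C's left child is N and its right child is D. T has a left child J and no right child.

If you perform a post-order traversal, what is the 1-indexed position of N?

Post-order visits the left subtree, then the right subtree, then the node.
At M: go left to C.
  At C: go left to N.
    At N: go left to U.
      At U: go left to T.
        At T: go left to J.
          J is a leaf — visit J.
        At T: no right child.
        Visit T.
      At U: no right child.
      Visit U.
    At N: go right to V.
      V is a leaf — visit V.
    Visit N.
  At C: go right to D.
    D is a leaf — visit D.
  Visit C.
At M: go right to W.
  W is a leaf — visit W.
Visit M.
Full post-order sequence: J, T, U, V, N, D, C, W, M.

5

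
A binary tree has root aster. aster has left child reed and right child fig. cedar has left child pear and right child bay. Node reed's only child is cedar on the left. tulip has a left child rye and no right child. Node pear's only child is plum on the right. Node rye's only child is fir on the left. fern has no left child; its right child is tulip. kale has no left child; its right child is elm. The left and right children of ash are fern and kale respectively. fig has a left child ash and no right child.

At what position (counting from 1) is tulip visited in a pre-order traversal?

10

Pre-order visits the node, then its left subtree, then its right subtree.
Visit aster.
At aster: go left to reed.
  Visit reed.
  At reed: go left to cedar.
    Visit cedar.
    At cedar: go left to pear.
      Visit pear.
      At pear: no left child.
      At pear: go right to plum.
        plum is a leaf — visit plum.
    At cedar: go right to bay.
      bay is a leaf — visit bay.
  At reed: no right child.
At aster: go right to fig.
  Visit fig.
  At fig: go left to ash.
    Visit ash.
    At ash: go left to fern.
      Visit fern.
      At fern: no left child.
      At fern: go right to tulip.
        Visit tulip.
        At tulip: go left to rye.
          Visit rye.
          At rye: go left to fir.
            fir is a leaf — visit fir.
          At rye: no right child.
        At tulip: no right child.
    At ash: go right to kale.
      Visit kale.
      At kale: no left child.
      At kale: go right to elm.
        elm is a leaf — visit elm.
  At fig: no right child.
Full pre-order sequence: aster, reed, cedar, pear, plum, bay, fig, ash, fern, tulip, rye, fir, kale, elm.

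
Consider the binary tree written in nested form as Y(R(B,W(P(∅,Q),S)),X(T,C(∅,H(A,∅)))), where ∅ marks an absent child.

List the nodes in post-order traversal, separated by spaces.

B Q P S W R T A H C X Y

Post-order visits the left subtree, then the right subtree, then the node.
At Y: go left to R.
  At R: go left to B.
    B is a leaf — visit B.
  At R: go right to W.
    At W: go left to P.
      At P: no left child.
      At P: go right to Q.
        Q is a leaf — visit Q.
      Visit P.
    At W: go right to S.
      S is a leaf — visit S.
    Visit W.
  Visit R.
At Y: go right to X.
  At X: go left to T.
    T is a leaf — visit T.
  At X: go right to C.
    At C: no left child.
    At C: go right to H.
      At H: go left to A.
        A is a leaf — visit A.
      At H: no right child.
      Visit H.
    Visit C.
  Visit X.
Visit Y.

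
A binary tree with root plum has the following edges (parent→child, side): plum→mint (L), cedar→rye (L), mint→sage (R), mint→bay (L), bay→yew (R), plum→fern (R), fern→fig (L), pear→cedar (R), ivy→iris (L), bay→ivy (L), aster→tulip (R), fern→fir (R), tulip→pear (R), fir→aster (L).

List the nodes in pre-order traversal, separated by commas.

plum, mint, bay, ivy, iris, yew, sage, fern, fig, fir, aster, tulip, pear, cedar, rye

Pre-order visits the node, then its left subtree, then its right subtree.
Visit plum.
At plum: go left to mint.
  Visit mint.
  At mint: go left to bay.
    Visit bay.
    At bay: go left to ivy.
      Visit ivy.
      At ivy: go left to iris.
        iris is a leaf — visit iris.
      At ivy: no right child.
    At bay: go right to yew.
      yew is a leaf — visit yew.
  At mint: go right to sage.
    sage is a leaf — visit sage.
At plum: go right to fern.
  Visit fern.
  At fern: go left to fig.
    fig is a leaf — visit fig.
  At fern: go right to fir.
    Visit fir.
    At fir: go left to aster.
      Visit aster.
      At aster: no left child.
      At aster: go right to tulip.
        Visit tulip.
        At tulip: no left child.
        At tulip: go right to pear.
          Visit pear.
          At pear: no left child.
          At pear: go right to cedar.
            Visit cedar.
            At cedar: go left to rye.
              rye is a leaf — visit rye.
            At cedar: no right child.
    At fir: no right child.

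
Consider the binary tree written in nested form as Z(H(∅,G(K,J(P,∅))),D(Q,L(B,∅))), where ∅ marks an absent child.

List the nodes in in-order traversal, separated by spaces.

H K G P J Z Q D B L

In-order visits the left subtree, then the node, then the right subtree.
At Z: go left to H.
  At H: no left child.
  Visit H.
  At H: go right to G.
    At G: go left to K.
      K is a leaf — visit K.
    Visit G.
    At G: go right to J.
      At J: go left to P.
        P is a leaf — visit P.
      Visit J.
      At J: no right child.
Visit Z.
At Z: go right to D.
  At D: go left to Q.
    Q is a leaf — visit Q.
  Visit D.
  At D: go right to L.
    At L: go left to B.
      B is a leaf — visit B.
    Visit L.
    At L: no right child.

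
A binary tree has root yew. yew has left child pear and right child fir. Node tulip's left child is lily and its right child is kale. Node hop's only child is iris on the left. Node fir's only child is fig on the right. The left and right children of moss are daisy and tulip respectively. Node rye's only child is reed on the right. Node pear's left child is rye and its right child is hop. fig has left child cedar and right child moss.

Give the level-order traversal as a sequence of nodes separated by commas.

Level-order visits nodes level by level from the root, left to right within each level.
Level 0: yew
Level 1: pear, fir
Level 2: rye, hop, fig
Level 3: reed, iris, cedar, moss
Level 4: daisy, tulip
Level 5: lily, kale

yew, pear, fir, rye, hop, fig, reed, iris, cedar, moss, daisy, tulip, lily, kale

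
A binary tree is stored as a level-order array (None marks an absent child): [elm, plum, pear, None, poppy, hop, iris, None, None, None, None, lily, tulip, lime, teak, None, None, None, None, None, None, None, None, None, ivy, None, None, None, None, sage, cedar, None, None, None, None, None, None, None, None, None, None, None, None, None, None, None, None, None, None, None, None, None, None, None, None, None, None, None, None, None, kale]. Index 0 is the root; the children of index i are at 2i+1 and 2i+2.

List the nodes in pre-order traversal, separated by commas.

Pre-order visits the node, then its left subtree, then its right subtree.
Visit elm.
At elm: go left to plum.
  Visit plum.
  At plum: no left child.
  At plum: go right to poppy.
    poppy is a leaf — visit poppy.
At elm: go right to pear.
  Visit pear.
  At pear: go left to hop.
    Visit hop.
    At hop: go left to lily.
      Visit lily.
      At lily: no left child.
      At lily: go right to ivy.
        ivy is a leaf — visit ivy.
    At hop: go right to tulip.
      tulip is a leaf — visit tulip.
  At pear: go right to iris.
    Visit iris.
    At iris: go left to lime.
      lime is a leaf — visit lime.
    At iris: go right to teak.
      Visit teak.
      At teak: go left to sage.
        Visit sage.
        At sage: no left child.
        At sage: go right to kale.
          kale is a leaf — visit kale.
      At teak: go right to cedar.
        cedar is a leaf — visit cedar.

elm, plum, poppy, pear, hop, lily, ivy, tulip, iris, lime, teak, sage, kale, cedar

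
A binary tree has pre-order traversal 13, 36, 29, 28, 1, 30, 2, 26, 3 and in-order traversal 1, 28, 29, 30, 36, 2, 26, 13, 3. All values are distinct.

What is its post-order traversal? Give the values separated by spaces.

The first element of pre-order is the root; it splits in-order into left and right subtrees.
Root 13: left subtree has 7 nodes {1, 28, 29, 30, 36, 2, 26}, right has 1 {3}.
  Root 36: left subtree has 4 nodes {1, 28, 29, 30}, right has 2 {2, 26}.
    Root 29: left subtree has 2 nodes {1, 28}, right has 1 {30}.
      Root 28: left subtree has 1 node {1}, right has 0 { }.
    Root 2: left subtree has 0 nodes { }, right has 1 {26}.

1 28 30 29 26 2 36 3 13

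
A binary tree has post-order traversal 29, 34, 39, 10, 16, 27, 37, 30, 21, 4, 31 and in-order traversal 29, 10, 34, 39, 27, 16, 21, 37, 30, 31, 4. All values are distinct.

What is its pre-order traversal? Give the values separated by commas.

31, 21, 27, 10, 29, 39, 34, 16, 30, 37, 4

The last element of post-order is the root; it splits in-order into left and right subtrees.
Root 31: left subtree has 9 nodes {29, 10, 34, 39, 27, 16, 21, 37, 30}, right has 1 {4}.
  Root 21: left subtree has 6 nodes {29, 10, 34, 39, 27, 16}, right has 2 {37, 30}.
    Root 27: left subtree has 4 nodes {29, 10, 34, 39}, right has 1 {16}.
      Root 10: left subtree has 1 node {29}, right has 2 {34, 39}.
        Root 39: left subtree has 1 node {34}, right has 0 { }.
    Root 30: left subtree has 1 node {37}, right has 0 { }.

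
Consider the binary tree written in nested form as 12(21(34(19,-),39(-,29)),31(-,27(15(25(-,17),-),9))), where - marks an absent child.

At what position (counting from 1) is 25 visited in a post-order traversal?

7

Post-order visits the left subtree, then the right subtree, then the node.
At 12: go left to 21.
  At 21: go left to 34.
    At 34: go left to 19.
      19 is a leaf — visit 19.
    At 34: no right child.
    Visit 34.
  At 21: go right to 39.
    At 39: no left child.
    At 39: go right to 29.
      29 is a leaf — visit 29.
    Visit 39.
  Visit 21.
At 12: go right to 31.
  At 31: no left child.
  At 31: go right to 27.
    At 27: go left to 15.
      At 15: go left to 25.
        At 25: no left child.
        At 25: go right to 17.
          17 is a leaf — visit 17.
        Visit 25.
      At 15: no right child.
      Visit 15.
    At 27: go right to 9.
      9 is a leaf — visit 9.
    Visit 27.
  Visit 31.
Visit 12.
Full post-order sequence: 19, 34, 29, 39, 21, 17, 25, 15, 9, 27, 31, 12.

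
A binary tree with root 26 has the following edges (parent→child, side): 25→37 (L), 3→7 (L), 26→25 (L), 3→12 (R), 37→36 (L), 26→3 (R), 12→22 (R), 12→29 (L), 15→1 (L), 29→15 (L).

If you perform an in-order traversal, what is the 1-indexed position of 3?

In-order visits the left subtree, then the node, then the right subtree.
At 26: go left to 25.
  At 25: go left to 37.
    At 37: go left to 36.
      36 is a leaf — visit 36.
    Visit 37.
    At 37: no right child.
  Visit 25.
  At 25: no right child.
Visit 26.
At 26: go right to 3.
  At 3: go left to 7.
    7 is a leaf — visit 7.
  Visit 3.
  At 3: go right to 12.
    At 12: go left to 29.
      At 29: go left to 15.
        At 15: go left to 1.
          1 is a leaf — visit 1.
        Visit 15.
        At 15: no right child.
      Visit 29.
      At 29: no right child.
    Visit 12.
    At 12: go right to 22.
      22 is a leaf — visit 22.
Full in-order sequence: 36, 37, 25, 26, 7, 3, 1, 15, 29, 12, 22.

6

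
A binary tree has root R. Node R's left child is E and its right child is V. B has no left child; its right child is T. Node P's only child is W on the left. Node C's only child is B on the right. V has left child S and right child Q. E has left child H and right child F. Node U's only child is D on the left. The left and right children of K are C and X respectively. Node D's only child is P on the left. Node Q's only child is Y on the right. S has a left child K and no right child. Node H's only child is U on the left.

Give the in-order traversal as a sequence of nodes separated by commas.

In-order visits the left subtree, then the node, then the right subtree.
At R: go left to E.
  At E: go left to H.
    At H: go left to U.
      At U: go left to D.
        At D: go left to P.
          At P: go left to W.
            W is a leaf — visit W.
          Visit P.
          At P: no right child.
        Visit D.
        At D: no right child.
      Visit U.
      At U: no right child.
    Visit H.
    At H: no right child.
  Visit E.
  At E: go right to F.
    F is a leaf — visit F.
Visit R.
At R: go right to V.
  At V: go left to S.
    At S: go left to K.
      At K: go left to C.
        At C: no left child.
        Visit C.
        At C: go right to B.
          At B: no left child.
          Visit B.
          At B: go right to T.
            T is a leaf — visit T.
      Visit K.
      At K: go right to X.
        X is a leaf — visit X.
    Visit S.
    At S: no right child.
  Visit V.
  At V: go right to Q.
    At Q: no left child.
    Visit Q.
    At Q: go right to Y.
      Y is a leaf — visit Y.

W, P, D, U, H, E, F, R, C, B, T, K, X, S, V, Q, Y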